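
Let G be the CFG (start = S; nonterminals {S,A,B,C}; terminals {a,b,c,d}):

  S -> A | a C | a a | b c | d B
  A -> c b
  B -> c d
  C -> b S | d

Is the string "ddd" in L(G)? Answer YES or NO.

CNF form of G:
  S -> T0 T1 | T1 T0 | T2 B | T3 C | T3 T3
  A -> T0 T1
  B -> T0 T2
  C -> T1 S | d
  T0 -> c
  T1 -> b
  T2 -> d
  T3 -> a

CYK fill:
  T[0,0] 'd' = {C,T2}  orig:{C}
  T[1,1] 'd' = {C,T2}  orig:{C}
  T[2,2] 'd' = {C,T2}  orig:{C}
  T[0,1] 'dd' = ∅
  T[1,2] 'dd' = ∅
  T[0,2] 'ddd' = ∅

S ∉ T[0,2] ⇒ NO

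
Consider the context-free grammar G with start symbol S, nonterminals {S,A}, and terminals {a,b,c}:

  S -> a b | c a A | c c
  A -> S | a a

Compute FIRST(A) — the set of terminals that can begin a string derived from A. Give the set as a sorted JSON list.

Compute FIRST by fixpoint:
[1]
  A via A→a a: +{a}
  S via S→a b: +{a}
  S via S→c a A: +{c}
  FIRST[S]={a,c}  FIRST[A]={a}
[2]
  A via A→S: +{c}
  FIRST[S]={a,c}  FIRST[A]={a,c}
[3] (no change)
  FIRST[S]={a,c}  FIRST[A]={a,c}

FIRST(A) = ["a", "c"]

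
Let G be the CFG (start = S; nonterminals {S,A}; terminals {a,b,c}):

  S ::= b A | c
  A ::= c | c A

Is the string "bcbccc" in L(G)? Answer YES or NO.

CNF form of G:
  S -> T1 A | c
  A -> T0 A | c
  T0 -> c
  T1 -> b

Fill CYK table bottom-up:
  T[0,0] 'b' = {T1}  orig:{}
  T[1,1] 'c' = {A,S,T0}  orig:{A,S}
  T[2,2] 'b' = {T1}  orig:{}
  T[3,3] 'c' = {A,S,T0}  orig:{A,S}
  T[4,4] 'c' = {A,S,T0}  orig:{A,S}
  T[5,5] 'c' = {A,S,T0}  orig:{A,S}
  T[0,1] 'bc' = {S}
  T[1,2] 'cb' = ∅
  T[2,3] 'bc' = {S}
  T[3,4] 'cc' = {A}
  T[4,5] 'cc' = {A}
  T[0,2] 'bcb' = ∅
  T[1,3] 'cbc' = ∅
  T[2,4] 'bcc' = {S}
  T[3,5] 'ccc' = {A}
  T[0,3] 'bcbc' = ∅
  T[1,4] 'cbcc' = ∅
  T[2,5] 'bccc' = {S}
  T[0,4] 'bcbcc' = ∅
  T[1,5] 'cbccc' = ∅
  T[0,5] 'bcbccc' = ∅

S ∉ T[0,5] ⇒ NO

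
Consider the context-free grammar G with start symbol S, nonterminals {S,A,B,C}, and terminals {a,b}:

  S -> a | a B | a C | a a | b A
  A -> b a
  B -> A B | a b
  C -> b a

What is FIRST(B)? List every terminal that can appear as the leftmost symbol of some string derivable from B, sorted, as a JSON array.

FIRST iteration:
pass 1:
  A via A→b a: +{b}
  B via B→A B: +{b}
  B via B→a b: +{a}
  C via C→b a: +{b}
  S via S→a: +{a}
  S via S→b A: +{b}
  FIRST(S)={a,b}  FIRST(A)={b}  FIRST(B)={a,b}  FIRST(C)={b}
pass 2: (stable)
  FIRST(S)={a,b}  FIRST(A)={b}  FIRST(B)={a,b}  FIRST(C)={b}

FIRST(B) = ["a", "b"]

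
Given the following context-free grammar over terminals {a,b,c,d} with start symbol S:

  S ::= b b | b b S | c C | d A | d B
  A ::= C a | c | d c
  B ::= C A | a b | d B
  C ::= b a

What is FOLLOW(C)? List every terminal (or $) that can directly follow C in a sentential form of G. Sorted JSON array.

Compute FIRST by fixpoint:
round 1:
  A via A→c: +{c}
  A via A→d c: +{d}
  B via B→a b: +{a}
  B via B→d B: +{d}
  C via C→b a: +{b}
  S via S→b b: +{b}
  S via S→c C: +{c}
  S via S→d A: +{d}
  FIRST[S]={b,c,d}  FIRST[A]={c,d}  FIRST[B]={a,d}  FIRST[C]={b}
round 2:
  A via A→C a: +{b}
  B via B→C A: +{b}
  FIRST[S]={b,c,d}  FIRST[A]={b,c,d}  FIRST[B]={a,b,d}  FIRST[C]={b}
round 3: — fixpoint
  FIRST[S]={b,c,d}  FIRST[A]={b,c,d}  FIRST[B]={a,b,d}  FIRST[C]={b}

FOLLOW iteration:
FOLLOW(S) := {$}
round 1:
  A→C a: FOLLOW(C) ⊇ FIRST(a) = {a}; new: +{a}
  B→C A: FOLLOW(C) ⊇ FIRST(A) = {b,c,d}; new: +{b,c,d}
  S→c C: FOLLOW(C) ⊇ FOLLOW(S) ⊇ {$}; new: +{$}
  S→d A: FOLLOW(A) ⊇ FOLLOW(S) ⊇ {$}; new: +{$}
  S→d B: FOLLOW(B) ⊇ FOLLOW(S) ⊇ {$}; new: +{$}
  FOLLOW(S)={$}  FOLLOW(A)={$}  FOLLOW(B)={$}  FOLLOW(C)={$,a,b,c,d}
round 2: (stable)
  FOLLOW(S)={$}  FOLLOW(A)={$}  FOLLOW(B)={$}  FOLLOW(C)={$,a,b,c,d}

FOLLOW(C) = ["$", "a", "b", "c", "d"]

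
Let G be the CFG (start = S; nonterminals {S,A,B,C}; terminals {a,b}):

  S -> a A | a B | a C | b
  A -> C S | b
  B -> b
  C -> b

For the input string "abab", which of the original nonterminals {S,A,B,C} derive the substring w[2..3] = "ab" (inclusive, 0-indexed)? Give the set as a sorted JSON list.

CNF form of G:
  S -> T0 A | T0 B | T0 C | b
  A -> C S | b
  B -> b
  C -> b
  T0 -> a

CYK table (by increasing span), restricted to cells inside w[2..3]:
  cell(2,2) a: {T0}  orig:{}
  cell(3,3) b: {A,B,C,S}
  cell(2,3) ab: {S}

Original NTs in T[2,3] deriving "ab": ["S"]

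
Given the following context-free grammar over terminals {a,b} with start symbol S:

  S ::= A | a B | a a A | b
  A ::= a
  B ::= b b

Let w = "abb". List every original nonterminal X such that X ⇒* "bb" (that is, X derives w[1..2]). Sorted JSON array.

CNF form of G:
  S -> T1 B | T1 X2 | a | b
  A -> a
  B -> T0 T0
  T0 -> b
  T1 -> a
  X2 -> T1 A

Fill CYK table bottom-up (cells [i..j] with 1 ≤ i ≤ j ≤ 2 only):
  cell(1,1) b: {S,T0}  orig:{S}
  cell(2,2) b: {S,T0}  orig:{S}
  cell(1,2) bb: {B}

Original NTs in T[1,2] deriving "bb": ["B"]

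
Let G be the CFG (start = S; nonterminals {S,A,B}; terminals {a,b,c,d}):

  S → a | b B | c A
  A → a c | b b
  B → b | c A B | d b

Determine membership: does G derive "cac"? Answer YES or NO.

CNF form of G:
  S -> T1 A | T2 B | a
  A -> T0 T1 | T2 T2
  B -> T1 X4 | T3 T2 | b
  T0 -> a
  T1 -> c
  T2 -> b
  T3 -> d
  X4 -> A B

CYK table (by increasing span):
  cell(0,0) c: {T1}  orig:{}
  cell(1,1) a: {S,T0}  orig:{S}
  cell(2,2) c: {T1}  orig:{}
  cell(0,1) ca: ∅
  cell(1,2) ac: {A}
  cell(0,2) cac: {S}

S ∈ T[0,2] ⇒ YES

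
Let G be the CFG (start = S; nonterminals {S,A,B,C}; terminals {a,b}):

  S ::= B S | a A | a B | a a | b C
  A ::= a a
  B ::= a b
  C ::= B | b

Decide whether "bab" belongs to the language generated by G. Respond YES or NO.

CNF form of G:
  S -> B S | T0 A | T0 B | T0 T0 | T1 C
  A -> T0 T0
  B -> T0 T1
  C -> T0 T1 | b
  T0 -> a
  T1 -> b

CYK table (by increasing span):
  T[0,0] 'b' = {C,T1}  orig:{C}
  T[1,1] 'a' = {T0}  orig:{}
  T[2,2] 'b' = {C,T1}  orig:{C}
  T[0,1] 'ba' = ∅
  T[1,2] 'ab' = {B,C}
  T[0,2] 'bab' = {S}

S ∈ T[0,2] ⇒ YES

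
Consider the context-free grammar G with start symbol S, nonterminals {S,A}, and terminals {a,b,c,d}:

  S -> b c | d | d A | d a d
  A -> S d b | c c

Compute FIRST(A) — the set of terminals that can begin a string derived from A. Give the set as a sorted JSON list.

Compute FIRST by fixpoint:
[1]
  A via A→c c: +{c}
  S via S→b c: +{b}
  S via S→d: +{d}
  S: {b,d}  A: {c}
[2]
  A via A→S d b: +{b,d}
  S: {b,d}  A: {b,c,d}
[3] — fixpoint
  S: {b,d}  A: {b,c,d}

FIRST(A) = ["b", "c", "d"]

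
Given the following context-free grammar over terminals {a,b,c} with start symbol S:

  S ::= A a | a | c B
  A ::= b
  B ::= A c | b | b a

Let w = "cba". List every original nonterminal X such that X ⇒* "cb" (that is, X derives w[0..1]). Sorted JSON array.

CNF form of G:
  S -> A T2 | T0 B | a
  A -> b
  B -> A T0 | T1 T2 | b
  T0 -> c
  T1 -> b
  T2 -> a

Fill CYK table bottom-up, restricted to cells inside w[0..1]:
  T[0,0] 'c' = {T0}  orig:{}
  T[1,1] 'b' = {A,B,T1}  orig:{A,B}
  T[0,1] 'cb' = {S}

Original NTs in T[0,1] deriving "cb": ["S"]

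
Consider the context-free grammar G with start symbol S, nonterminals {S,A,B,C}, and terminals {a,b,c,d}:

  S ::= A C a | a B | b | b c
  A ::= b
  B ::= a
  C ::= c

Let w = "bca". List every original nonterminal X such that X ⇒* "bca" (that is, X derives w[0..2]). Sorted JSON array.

CNF form of G:
  S -> A X3 | T0 B | T1 T2 | b
  A -> b
  B -> a
  C -> c
  T0 -> a
  T1 -> b
  T2 -> c
  X3 -> C T0

Fill CYK table bottom-up — only the sub-triangle for w[0..2]:
  T[0,0] 'b' = {A,S,T1}  orig:{A,S}
  T[1,1] 'c' = {C,T2}  orig:{C}
  T[2,2] 'a' = {B,T0}  orig:{B}
  T[0,1] 'bc' = {S}
  T[1,2] 'ca' = {X3}  orig:{}
  T[0,2] 'bca' = {S}

Original NTs in T[0,2] deriving "bca": ["S"]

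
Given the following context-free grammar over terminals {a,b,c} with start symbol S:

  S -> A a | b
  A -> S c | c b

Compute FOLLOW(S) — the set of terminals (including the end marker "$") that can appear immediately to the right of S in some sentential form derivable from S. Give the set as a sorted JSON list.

Compute FIRST by fixpoint:
iter 1:
  A via A→c b: +{c}
  S via S→A a: +{c}
  S via S→b: +{b}
  FIRST[S]={b,c}  FIRST[A]={c}
iter 2:
  A via A→S c: +{b}
  FIRST[S]={b,c}  FIRST[A]={b,c}
iter 3: — fixpoint
  FIRST[S]={b,c}  FIRST[A]={b,c}

FOLLOW sets:
seed FOLLOW(S) with $
round 1:
  A→S c: FOLLOW(S) ⊇ FIRST(c) = {c}; new: +{c}
  S→A a: FOLLOW(A) ⊇ FIRST(a) = {a}; new: +{a}
  FOLLOW(S)={$,c}  FOLLOW(A)={a}
round 2: done
  FOLLOW(S)={$,c}  FOLLOW(A)={a}

FOLLOW(S) = ["$", "c"]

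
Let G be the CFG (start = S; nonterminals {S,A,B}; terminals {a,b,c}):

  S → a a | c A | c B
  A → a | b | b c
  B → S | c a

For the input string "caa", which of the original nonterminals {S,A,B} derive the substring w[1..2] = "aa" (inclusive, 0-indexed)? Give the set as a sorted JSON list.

CNF form of G:
  S -> T1 A | T1 B | T2 T2
  A -> T0 T1 | a | b
  B -> T1 A | T1 B | T1 T2 | T2 T2
  T0 -> b
  T1 -> c
  T2 -> a

CYK fill, restricted to cells inside w[1..2]:
  T[1,1] 'a' = {A,T2}  orig:{A}
  T[2,2] 'a' = {A,T2}  orig:{A}
  T[1,2] 'aa' = {B,S}

Original NTs in T[1,2] deriving "aa": ["B", "S"]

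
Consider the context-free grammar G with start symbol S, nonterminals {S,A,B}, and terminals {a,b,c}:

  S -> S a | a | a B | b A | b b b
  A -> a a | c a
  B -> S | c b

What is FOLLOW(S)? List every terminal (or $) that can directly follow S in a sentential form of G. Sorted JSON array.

Compute FIRST by fixpoint:
[1]
  A via A→a a: +{a}
  A via A→c a: +{c}
  B via B→c b: +{c}
  S via S→a: +{a}
  S via S→b A: +{b}
  FIRST(S)={a,b}  FIRST(A)={a,c}  FIRST(B)={c}
[2]
  B via B→S: +{a,b}
  FIRST(S)={a,b}  FIRST(A)={a,c}  FIRST(B)={a,b,c}
[3] (stable)
  FIRST(S)={a,b}  FIRST(A)={a,c}  FIRST(B)={a,b,c}

FOLLOW sets:
seed FOLLOW(S) with $
[1]
  S→S a: FOLLOW(S) ⊇ FIRST(a) = {a}; new: +{a}
  S→a B: FOLLOW(B) ⊇ FOLLOW(S) ⊇ {$,a}; new: +{$,a}
  S→b A: FOLLOW(A) ⊇ FOLLOW(S) ⊇ {$,a}; new: +{$,a}
  FOLLOW(S)={$,a}  FOLLOW(A)={$,a}  FOLLOW(B)={$,a}
[2] (no change)
  FOLLOW(S)={$,a}  FOLLOW(A)={$,a}  FOLLOW(B)={$,a}

FOLLOW(S) = ["$", "a"]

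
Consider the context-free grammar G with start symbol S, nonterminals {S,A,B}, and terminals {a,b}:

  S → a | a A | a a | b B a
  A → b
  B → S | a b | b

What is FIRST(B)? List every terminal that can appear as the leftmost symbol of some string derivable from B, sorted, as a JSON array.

FIRST iteration:
iter 1:
  A via A→b: +{b}
  B via B→a b: +{a}
  B via B→b: +{b}
  S via S→a: +{a}
  S via S→b B a: +{b}
  S: {a,b}  A: {b}  B: {a,b}
iter 2: (no change)
  S: {a,b}  A: {b}  B: {a,b}

FIRST(B) = ["a", "b"]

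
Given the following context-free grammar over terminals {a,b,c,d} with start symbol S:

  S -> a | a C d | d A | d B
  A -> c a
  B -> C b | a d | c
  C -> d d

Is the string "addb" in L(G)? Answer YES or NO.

CNF form of G:
  S -> T1 X4 | T3 A | T3 B | a
  A -> T0 T1
  B -> C T2 | T1 T3 | c
  C -> T3 T3
  T0 -> c
  T1 -> a
  T2 -> b
  T3 -> d
  X4 -> C T3

CYK fill:
  [0..0]={S,T1}  "a"  orig:{S}
  [1..1]={T3}  "d"  orig:{}
  [2..2]={T3}  "d"  orig:{}
  [3..3]={T2}  "b"  orig:{}
  [0..1]={B}  "ad"
  [1..2]={C}  "dd"
  [2..3]=∅  "db"
  [0..2]=∅  "add"
  [1..3]={B}  "ddb"
  [0..3]=∅  "addb"

S ∉ T[0,3] ⇒ NO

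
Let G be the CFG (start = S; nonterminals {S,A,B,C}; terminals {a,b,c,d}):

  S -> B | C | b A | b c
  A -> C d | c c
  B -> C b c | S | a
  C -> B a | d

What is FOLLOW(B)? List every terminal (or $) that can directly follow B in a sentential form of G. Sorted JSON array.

Compute FIRST by fixpoint:
[1]
  A via A→c c: +{c}
  B via B→a: +{a}
  C via C→B a: +{a}
  C via C→d: +{d}
  S via S→B: +{a}
  S via S→C: +{d}
  S via S→b A: +{b}
  FIRST(S)={a,b,d}  FIRST(A)={c}  FIRST(B)={a}  FIRST(C)={a,d}
[2]
  A via A→C d: +{a,d}
  B via B→C b c: +{d}
  B via B→S: +{b}
  C via C→B a: +{b}
  FIRST(S)={a,b,d}  FIRST(A)={a,c,d}  FIRST(B)={a,b,d}  FIRST(C)={a,b,d}
[3]
  A via A→C d: +{b}
  FIRST(S)={a,b,d}  FIRST(A)={a,b,c,d}  FIRST(B)={a,b,d}  FIRST(C)={a,b,d}
[4] — fixpoint
  FIRST(S)={a,b,d}  FIRST(A)={a,b,c,d}  FIRST(B)={a,b,d}  FIRST(C)={a,b,d}

FOLLOW sets:
FOLLOW(S) := {$}
[1]
  A→C d: FOLLOW(C) ⊇ FIRST(d) = {d}; new: +{d}
  B→C b c: FOLLOW(C) ⊇ FIRST(b) = {b}; new: +{b}
  C→B a: FOLLOW(B) ⊇ FIRST(a) = {a}; new: +{a}
  S→B: FOLLOW(B) ⊇ FOLLOW(S) ⊇ {$}; new: +{$}
  S→C: FOLLOW(C) ⊇ FOLLOW(S) ⊇ {$}; new: +{$}
  S→b A: FOLLOW(A) ⊇ FOLLOW(S) ⊇ {$}; new: +{$}
  S: {$}  A: {$}  B: {$,a}  C: {$,b,d}
[2]
  B→S: FOLLOW(S) ⊇ FOLLOW(B) ⊇ {$,a}; new: +{a}
  S→C: FOLLOW(C) ⊇ FOLLOW(S) ⊇ {$,a}; new: +{a}
  S→b A: FOLLOW(A) ⊇ FOLLOW(S) ⊇ {$,a}; new: +{a}
  S: {$,a}  A: {$,a}  B: {$,a}  C: {$,a,b,d}
[3] — fixpoint
  S: {$,a}  A: {$,a}  B: {$,a}  C: {$,a,b,d}

FOLLOW(B) = ["$", "a"]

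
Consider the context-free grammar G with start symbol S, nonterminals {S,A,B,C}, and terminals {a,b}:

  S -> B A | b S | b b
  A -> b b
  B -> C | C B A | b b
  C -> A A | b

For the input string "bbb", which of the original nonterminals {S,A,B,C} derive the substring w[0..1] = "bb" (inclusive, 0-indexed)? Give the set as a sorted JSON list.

Convert to CNF:
  S -> B A | T0 S | T0 T0
  A -> T0 T0
  B -> A A | C X1 | T0 T0 | b
  C -> A A | b
  T0 -> b
  X1 -> B A

CYK table (by increasing span), restricted to cells inside w[0..1]:
  T[0,0] 'b' = {B,C,T0}  orig:{B,C}
  T[1,1] 'b' = {B,C,T0}  orig:{B,C}
  T[0,1] 'bb' = {A,B,S}

Original NTs in T[0,1] deriving "bb": ["A", "B", "S"]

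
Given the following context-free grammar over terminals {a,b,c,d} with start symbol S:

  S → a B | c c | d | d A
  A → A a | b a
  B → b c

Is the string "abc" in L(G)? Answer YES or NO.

CNF form of G:
  S -> T0 B | T2 T2 | T3 A | d
  A -> A T0 | T1 T0
  B -> T1 T2
  T0 -> a
  T1 -> b
  T2 -> c
  T3 -> d

CYK table (by increasing span):
  T[0,0] 'a' = {T0}  orig:{}
  T[1,1] 'b' = {T1}  orig:{}
  T[2,2] 'c' = {T2}  orig:{}
  T[0,1] 'ab' = ∅
  T[1,2] 'bc' = {B}
  T[0,2] 'abc' = {S}

S ∈ T[0,2] ⇒ YES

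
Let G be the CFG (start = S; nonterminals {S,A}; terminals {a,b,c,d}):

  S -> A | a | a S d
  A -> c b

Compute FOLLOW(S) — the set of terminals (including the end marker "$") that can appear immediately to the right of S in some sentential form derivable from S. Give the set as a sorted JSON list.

Compute FIRST by fixpoint:
pass 1:
  A via A→c b: +{c}
  S via S→A: +{c}
  S via S→a: +{a}
  FIRST(S)={a,c}  FIRST(A)={c}
pass 2: done
  FIRST(S)={a,c}  FIRST(A)={c}

FOLLOW sets:
initialize: $ ∈ FOLLOW(S)
pass 1:
  S→A: FOLLOW(A) ⊇ FOLLOW(S) ⊇ {$}; new: +{$}
  S→a S d: FOLLOW(S) ⊇ FIRST(d) = {d}; new: +{d}
  FOLLOW(S)={$,d}  FOLLOW(A)={$}
pass 2:
  S→A: FOLLOW(A) ⊇ FOLLOW(S) ⊇ {$,d}; new: +{d}
  FOLLOW(S)={$,d}  FOLLOW(A)={$,d}
pass 3: (no change)
  FOLLOW(S)={$,d}  FOLLOW(A)={$,d}

FOLLOW(S) = ["$", "d"]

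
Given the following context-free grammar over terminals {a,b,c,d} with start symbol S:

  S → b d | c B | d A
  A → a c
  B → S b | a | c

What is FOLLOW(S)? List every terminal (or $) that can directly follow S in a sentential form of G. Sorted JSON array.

Compute FIRST by fixpoint:
round 1:
  A via A→a c: +{a}
  B via B→a: +{a}
  B via B→c: +{c}
  S via S→b d: +{b}
  S via S→c B: +{c}
  S via S→d A: +{d}
  FIRST(S)={b,c,d}  FIRST(A)={a}  FIRST(B)={a,c}
round 2:
  B via B→S b: +{b,d}
  FIRST(S)={b,c,d}  FIRST(A)={a}  FIRST(B)={a,b,c,d}
round 3: (no change)
  FIRST(S)={b,c,d}  FIRST(A)={a}  FIRST(B)={a,b,c,d}

FOLLOW sets:
initialize: $ ∈ FOLLOW(S)
iter 1:
  B→S b: FOLLOW(S) ⊇ FIRST(b) = {b}; new: +{b}
  S→c B: FOLLOW(B) ⊇ FOLLOW(S) ⊇ {$,b}; new: +{$,b}
  S→d A: FOLLOW(A) ⊇ FOLLOW(S) ⊇ {$,b}; new: +{$,b}
  FOLLOW[S]={$,b}  FOLLOW[A]={$,b}  FOLLOW[B]={$,b}
iter 2: (stable)
  FOLLOW[S]={$,b}  FOLLOW[A]={$,b}  FOLLOW[B]={$,b}

FOLLOW(S) = ["$", "b"]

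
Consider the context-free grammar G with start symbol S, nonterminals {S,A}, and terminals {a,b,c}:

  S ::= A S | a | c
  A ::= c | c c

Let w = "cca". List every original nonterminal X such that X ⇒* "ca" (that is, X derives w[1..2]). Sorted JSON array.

Convert to CNF:
  S -> A S | a | c
  A -> T0 T0 | c
  T0 -> c

CYK table (by increasing span) (cells [i..j] with 1 ≤ i ≤ j ≤ 2 only):
  cell(1,1) c: {A,S,T0}  orig:{A,S}
  cell(2,2) a: {S}
  cell(1,2) ca: {S}

Original NTs in T[1,2] deriving "ca": ["S"]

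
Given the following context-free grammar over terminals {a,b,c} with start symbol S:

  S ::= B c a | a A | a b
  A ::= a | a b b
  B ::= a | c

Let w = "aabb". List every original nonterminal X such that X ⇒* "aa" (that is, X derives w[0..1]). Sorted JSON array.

Convert to CNF:
  S -> B X4 | T0 A | T0 T1
  A -> T0 X3 | a
  B -> a | c
  T0 -> a
  T1 -> b
  T2 -> c
  X3 -> T1 T1
  X4 -> T2 T0

CYK fill (cells [i..j] with 0 ≤ i ≤ j ≤ 1 only):
  [0..0]={A,B,T0}  "a"  orig:{A,B}
  [1..1]={A,B,T0}  "a"  orig:{A,B}
  [0..1]={S}  "aa"

Original NTs in T[0,1] deriving "aa": ["S"]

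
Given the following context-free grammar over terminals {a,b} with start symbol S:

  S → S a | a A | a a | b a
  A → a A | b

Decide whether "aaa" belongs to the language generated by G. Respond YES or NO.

Convert to CNF:
  S -> S T0 | T0 A | T0 T0 | T1 T0
  A -> T0 A | b
  T0 -> a
  T1 -> b

CYK fill:
  [0..0]={T0}  "a"  orig:{}
  [1..1]={T0}  "a"  orig:{}
  [2..2]={T0}  "a"  orig:{}
  [0..1]={S}  "aa"
  [1..2]={S}  "aa"
  [0..2]={S}  "aaa"

S ∈ T[0,2] ⇒ YES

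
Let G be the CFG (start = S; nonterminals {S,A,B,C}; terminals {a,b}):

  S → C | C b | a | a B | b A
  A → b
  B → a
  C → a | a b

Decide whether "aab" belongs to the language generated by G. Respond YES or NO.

Convert to CNF:
  S -> C T1 | T0 B | T0 T1 | T1 A | a
  A -> b
  B -> a
  C -> T0 T1 | a
  T0 -> a
  T1 -> b

CYK table (by increasing span):
  [0..0]={B,C,S,T0}  "a"  orig:{B,C,S}
  [1..1]={B,C,S,T0}  "a"  orig:{B,C,S}
  [2..2]={A,T1}  "b"  orig:{A}
  [0..1]={S}  "aa"
  [1..2]={C,S}  "ab"
  [0..2]=∅  "aab"

S ∉ T[0,2] ⇒ NO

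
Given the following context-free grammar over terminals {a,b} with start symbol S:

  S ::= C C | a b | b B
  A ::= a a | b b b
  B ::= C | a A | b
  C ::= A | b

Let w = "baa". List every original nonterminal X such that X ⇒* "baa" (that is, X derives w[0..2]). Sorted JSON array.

CNF form of G:
  S -> C C | T0 T1 | T1 B
  A -> T0 T0 | T1 X2
  B -> T0 A | T0 T0 | T1 X3 | b
  C -> T0 T0 | T1 X4 | b
  T0 -> a
  T1 -> b
  X2 -> T1 T1
  X3 -> T1 T1
  X4 -> T1 T1

CYK fill, restricted to cells inside w[0..2]:
  [0..0]={B,C,T1}  "b"  orig:{B,C}
  [1..1]={T0}  "a"  orig:{}
  [2..2]={T0}  "a"  orig:{}
  [0..1]=∅  "ba"
  [1..2]={A,B,C}  "aa"
  [0..2]={S}  "baa"

Original NTs in T[0,2] deriving "baa": ["S"]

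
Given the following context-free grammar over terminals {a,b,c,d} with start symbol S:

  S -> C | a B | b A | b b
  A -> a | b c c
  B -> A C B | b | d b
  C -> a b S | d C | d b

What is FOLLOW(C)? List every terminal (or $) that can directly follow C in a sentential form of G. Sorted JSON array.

Compute FIRST by fixpoint:
pass 1:
  A via A→a: +{a}
  A via A→b c c: +{b}
  B via B→A C B: +{a,b}
  B via B→d b: +{d}
  C via C→a b S: +{a}
  C via C→d C: +{d}
  S via S→C: +{a,d}
  S via S→b A: +{b}
  S: {a,b,d}  A: {a,b}  B: {a,b,d}  C: {a,d}
pass 2: (stable)
  S: {a,b,d}  A: {a,b}  B: {a,b,d}  C: {a,d}

Compute FOLLOW by fixpoint:
FOLLOW(S) := {$}
round 1:
  B→A C B: FOLLOW(A) ⊇ FIRST(C) = {a,d}; new: +{a,d}
  B→A C B: FOLLOW(C) ⊇ FIRST(B) = {a,b,d}; new: +{a,b,d}
  C→a b S: FOLLOW(S) ⊇ FOLLOW(C) ⊇ {a,b,d}; new: +{a,b,d}
  S→C: FOLLOW(C) ⊇ FOLLOW(S) ⊇ {$,a,b,d}; new: +{$}
  S→a B: FOLLOW(B) ⊇ FOLLOW(S) ⊇ {$,a,b,d}; new: +{$,a,b,d}
  S→b A: FOLLOW(A) ⊇ FOLLOW(S) ⊇ {$,a,b,d}; new: +{$,b}
  S: {$,a,b,d}  A: {$,a,b,d}  B: {$,a,b,d}  C: {$,a,b,d}
round 2: done
  S: {$,a,b,d}  A: {$,a,b,d}  B: {$,a,b,d}  C: {$,a,b,d}

FOLLOW(C) = ["$", "a", "b", "d"]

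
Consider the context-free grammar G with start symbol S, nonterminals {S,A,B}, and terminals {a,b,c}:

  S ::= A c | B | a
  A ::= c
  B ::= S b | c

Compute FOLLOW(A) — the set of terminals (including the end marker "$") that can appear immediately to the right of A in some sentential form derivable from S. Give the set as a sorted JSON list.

FIRST iteration:
round 1:
  A via A→c: +{c}
  B via B→c: +{c}
  S via S→A c: +{c}
  S via S→a: +{a}
  S: {a,c}  A: {c}  B: {c}
round 2:
  B via B→S b: +{a}
  S: {a,c}  A: {c}  B: {a,c}
round 3: (stable)
  S: {a,c}  A: {c}  B: {a,c}

FOLLOW iteration:
FOLLOW(S) := {$}
iter 1:
  B→S b: FOLLOW(S) ⊇ FIRST(b) = {b}; new: +{b}
  S→A c: FOLLOW(A) ⊇ FIRST(c) = {c}; new: +{c}
  S→B: FOLLOW(B) ⊇ FOLLOW(S) ⊇ {$,b}; new: +{$,b}
  FOLLOW(S)={$,b}  FOLLOW(A)={c}  FOLLOW(B)={$,b}
iter 2: done
  FOLLOW(S)={$,b}  FOLLOW(A)={c}  FOLLOW(B)={$,b}

FOLLOW(A) = ["c"]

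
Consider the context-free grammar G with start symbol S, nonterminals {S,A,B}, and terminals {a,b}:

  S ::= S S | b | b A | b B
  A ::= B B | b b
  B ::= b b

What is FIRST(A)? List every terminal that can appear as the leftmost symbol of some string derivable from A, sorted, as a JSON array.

FIRST iteration:
round 1:
  A via A→b b: +{b}
  B via B→b b: +{b}
  S via S→b: +{b}
  FIRST(S)={b}  FIRST(A)={b}  FIRST(B)={b}
round 2: (stable)
  FIRST(S)={b}  FIRST(A)={b}  FIRST(B)={b}

FIRST(A) = ["b"]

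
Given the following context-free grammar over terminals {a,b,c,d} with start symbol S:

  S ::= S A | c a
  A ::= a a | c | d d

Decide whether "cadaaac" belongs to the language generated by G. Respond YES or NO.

CNF form of G:
  S -> S A | T2 T0
  A -> T0 T0 | T1 T1 | c
  T0 -> a
  T1 -> d
  T2 -> c

Fill CYK table bottom-up:
  cell(0,0) c: {A,T2}  orig:{A}
  cell(1,1) a: {T0}  orig:{}
  cell(2,2) d: {T1}  orig:{}
  cell(3,3) a: {T0}  orig:{}
  cell(4,4) a: {T0}  orig:{}
  cell(5,5) a: {T0}  orig:{}
  cell(6,6) c: {A,T2}  orig:{A}
  cell(0,1) ca: {S}
  cell(1,2) ad: ∅
  cell(2,3) da: ∅
  cell(3,4) aa: {A}
  cell(4,5) aa: {A}
  cell(5,6) ac: ∅
  cell(0,2) cad: ∅
  cell(1,3) ada: ∅
  cell(2,4) daa: ∅
  cell(3,5) aaa: ∅
  cell(4,6) aac: ∅
  cell(0,3) cada: ∅
  cell(1,4) adaa: ∅
  cell(2,5) daaa: ∅
  cell(3,6) aaac: ∅
  cell(0,4) cadaa: ∅
  cell(1,5) adaaa: ∅
  cell(2,6) daaac: ∅
  cell(0,5) cadaaa: ∅
  cell(1,6) adaaac: ∅
  cell(0,6) cadaaac: ∅

S ∉ T[0,6] ⇒ NO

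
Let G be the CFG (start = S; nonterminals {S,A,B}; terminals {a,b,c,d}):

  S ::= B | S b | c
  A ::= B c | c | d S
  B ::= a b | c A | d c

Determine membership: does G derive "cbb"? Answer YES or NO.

Convert to CNF:
  S -> S T3 | T0 A | T1 T0 | T2 T3 | c
  A -> B T0 | T1 S | c
  B -> T0 A | T1 T0 | T2 T3
  T0 -> c
  T1 -> d
  T2 -> a
  T3 -> b

Fill CYK table bottom-up:
  T[0,0] 'c' = {A,S,T0}  orig:{A,S}
  T[1,1] 'b' = {T3}  orig:{}
  T[2,2] 'b' = {T3}  orig:{}
  T[0,1] 'cb' = {S}
  T[1,2] 'bb' = ∅
  T[0,2] 'cbb' = {S}

S ∈ T[0,2] ⇒ YES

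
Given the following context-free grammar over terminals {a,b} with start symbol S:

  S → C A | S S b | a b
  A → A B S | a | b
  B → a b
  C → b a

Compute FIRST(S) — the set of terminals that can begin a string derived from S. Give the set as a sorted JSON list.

FIRST sets, iterate to fixpoint:
iter 1:
  A via A→a: +{a}
  A via A→b: +{b}
  B via B→a b: +{a}
  C via C→b a: +{b}
  S via S→C A: +{b}
  S via S→a b: +{a}
  FIRST(S)={a,b}  FIRST(A)={a,b}  FIRST(B)={a}  FIRST(C)={b}
iter 2: (no change)
  FIRST(S)={a,b}  FIRST(A)={a,b}  FIRST(B)={a}  FIRST(C)={b}

FIRST(S) = ["a", "b"]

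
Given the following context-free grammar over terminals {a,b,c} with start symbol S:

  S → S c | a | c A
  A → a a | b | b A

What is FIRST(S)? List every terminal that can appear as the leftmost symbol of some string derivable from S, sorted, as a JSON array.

Compute FIRST by fixpoint:
round 1:
  A via A→a a: +{a}
  A via A→b: +{b}
  S via S→a: +{a}
  S via S→c A: +{c}
  FIRST[S]={a,c}  FIRST[A]={a,b}
round 2: (stable)
  FIRST[S]={a,c}  FIRST[A]={a,b}

FIRST(S) = ["a", "c"]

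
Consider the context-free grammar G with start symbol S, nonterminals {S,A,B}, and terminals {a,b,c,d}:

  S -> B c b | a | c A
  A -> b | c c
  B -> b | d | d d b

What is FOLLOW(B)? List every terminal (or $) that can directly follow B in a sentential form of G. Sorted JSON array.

FIRST iteration:
[1]
  A via A→b: +{b}
  A via A→c c: +{c}
  B via B→b: +{b}
  B via B→d: +{d}
  S via S→B c b: +{b,d}
  S via S→a: +{a}
  S via S→c A: +{c}
  FIRST[S]={a,b,c,d}  FIRST[A]={b,c}  FIRST[B]={b,d}
[2] (no change)
  FIRST[S]={a,b,c,d}  FIRST[A]={b,c}  FIRST[B]={b,d}

FOLLOW iteration:
FOLLOW(S) := {$}
round 1:
  S→B c b: FOLLOW(B) ⊇ FIRST(c) = {c}; new: +{c}
  S→c A: FOLLOW(A) ⊇ FOLLOW(S) ⊇ {$}; new: +{$}
  FOLLOW(S)={$}  FOLLOW(A)={$}  FOLLOW(B)={c}
round 2: (stable)
  FOLLOW(S)={$}  FOLLOW(A)={$}  FOLLOW(B)={c}

FOLLOW(B) = ["c"]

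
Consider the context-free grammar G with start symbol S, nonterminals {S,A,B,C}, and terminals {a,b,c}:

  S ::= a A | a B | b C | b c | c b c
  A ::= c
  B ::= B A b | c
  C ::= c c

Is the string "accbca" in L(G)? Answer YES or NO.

CNF form of G:
  S -> T0 C | T0 T1 | T1 X4 | T2 A | T2 B
  A -> c
  B -> B X3 | c
  C -> T1 T1
  T0 -> b
  T1 -> c
  T2 -> a
  X3 -> A T0
  X4 -> T0 T1

CYK table (by increasing span):
  cell(0,0) a: {T2}  orig:{}
  cell(1,1) c: {A,B,T1}  orig:{A,B}
  cell(2,2) c: {A,B,T1}  orig:{A,B}
  cell(3,3) b: {T0}  orig:{}
  cell(4,4) c: {A,B,T1}  orig:{A,B}
  cell(5,5) a: {T2}  orig:{}
  cell(0,1) ac: {S}
  cell(1,2) cc: {C}
  cell(2,3) cb: {X3}  orig:{}
  cell(3,4) bc: {S,X4}  orig:{S}
  cell(4,5) ca: ∅
  cell(0,2) acc: ∅
  cell(1,3) ccb: {B}
  cell(2,4) cbc: {S}
  cell(3,5) bca: ∅
  cell(0,3) accb: {S}
  cell(1,4) ccbc: ∅
  cell(2,5) cbca: ∅
  cell(0,4) accbc: ∅
  cell(1,5) ccbca: ∅
  cell(0,5) accbca: ∅

S ∉ T[0,5] ⇒ NO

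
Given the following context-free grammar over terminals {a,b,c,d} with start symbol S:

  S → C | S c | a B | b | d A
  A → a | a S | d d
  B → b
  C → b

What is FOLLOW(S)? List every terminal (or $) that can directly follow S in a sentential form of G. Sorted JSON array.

Compute FIRST by fixpoint:
[1]
  A via A→a: +{a}
  A via A→d d: +{d}
  B via B→b: +{b}
  C via C→b: +{b}
  S via S→C: +{b}
  S via S→a B: +{a}
  S via S→d A: +{d}
  FIRST(S)={a,b,d}  FIRST(A)={a,d}  FIRST(B)={b}  FIRST(C)={b}
[2] done
  FIRST(S)={a,b,d}  FIRST(A)={a,d}  FIRST(B)={b}  FIRST(C)={b}

FOLLOW sets:
seed FOLLOW(S) with $
pass 1:
  S→C: FOLLOW(C) ⊇ FOLLOW(S) ⊇ {$}; new: +{$}
  S→S c: FOLLOW(S) ⊇ FIRST(c) = {c}; new: +{c}
  S→a B: FOLLOW(B) ⊇ FOLLOW(S) ⊇ {$,c}; new: +{$,c}
  S→d A: FOLLOW(A) ⊇ FOLLOW(S) ⊇ {$,c}; new: +{$,c}
  FOLLOW[S]={$,c}  FOLLOW[A]={$,c}  FOLLOW[B]={$,c}  FOLLOW[C]={$}
pass 2:
  S→C: FOLLOW(C) ⊇ FOLLOW(S) ⊇ {$,c}; new: +{c}
  FOLLOW[S]={$,c}  FOLLOW[A]={$,c}  FOLLOW[B]={$,c}  FOLLOW[C]={$,c}
pass 3: — fixpoint
  FOLLOW[S]={$,c}  FOLLOW[A]={$,c}  FOLLOW[B]={$,c}  FOLLOW[C]={$,c}

FOLLOW(S) = ["$", "c"]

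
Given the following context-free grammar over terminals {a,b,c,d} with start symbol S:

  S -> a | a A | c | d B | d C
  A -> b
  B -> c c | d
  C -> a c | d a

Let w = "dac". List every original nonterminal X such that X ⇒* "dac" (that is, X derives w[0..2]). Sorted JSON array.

CNF form of G:
  S -> T1 A | T2 B | T2 C | a | c
  A -> b
  B -> T0 T0 | d
  C -> T1 T0 | T2 T1
  T0 -> c
  T1 -> a
  T2 -> d

Fill CYK table bottom-up, restricted to cells inside w[0..2]:
  cell(0,0) d: {B,T2}  orig:{B}
  cell(1,1) a: {S,T1}  orig:{S}
  cell(2,2) c: {S,T0}  orig:{S}
  cell(0,1) da: {C}
  cell(1,2) ac: {C}
  cell(0,2) dac: {S}

Original NTs in T[0,2] deriving "dac": ["S"]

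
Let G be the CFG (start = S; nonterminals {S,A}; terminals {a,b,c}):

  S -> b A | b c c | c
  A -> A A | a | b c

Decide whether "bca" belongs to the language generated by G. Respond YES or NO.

CNF form of G:
  S -> T0 A | T0 X2 | c
  A -> A A | T0 T1 | a
  T0 -> b
  T1 -> c
  X2 -> T1 T1

CYK fill:
  [0..0]={T0}  "b"  orig:{}
  [1..1]={S,T1}  "c"  orig:{S}
  [2..2]={A}  "a"
  [0..1]={A}  "bc"
  [1..2]=∅  "ca"
  [0..2]={A}  "bca"

S ∉ T[0,2] ⇒ NO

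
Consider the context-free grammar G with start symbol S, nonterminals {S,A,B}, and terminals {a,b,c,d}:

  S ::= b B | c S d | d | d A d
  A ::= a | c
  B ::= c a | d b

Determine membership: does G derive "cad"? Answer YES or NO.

Convert to CNF:
  S -> T0 X4 | T2 X5 | T3 B | d
  A -> a | c
  B -> T0 T1 | T2 T3
  T0 -> c
  T1 -> a
  T2 -> d
  T3 -> b
  X4 -> S T2
  X5 -> A T2

CYK table (by increasing span):
  [0..0]={A,T0}  "c"  orig:{A}
  [1..1]={A,T1}  "a"  orig:{A}
  [2..2]={S,T2}  "d"  orig:{S}
  [0..1]={B}  "ca"
  [1..2]={X5}  "ad"  orig:{}
  [0..2]=∅  "cad"

S ∉ T[0,2] ⇒ NO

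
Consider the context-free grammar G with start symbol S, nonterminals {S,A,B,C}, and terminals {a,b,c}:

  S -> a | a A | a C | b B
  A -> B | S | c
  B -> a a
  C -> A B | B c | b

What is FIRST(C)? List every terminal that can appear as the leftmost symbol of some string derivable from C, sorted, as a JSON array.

FIRST sets, iterate to fixpoint:
[1]
  A via A→c: +{c}
  B via B→a a: +{a}
  C via C→A B: +{c}
  C via C→B c: +{a}
  C via C→b: +{b}
  S via S→a: +{a}
  S via S→b B: +{b}
  FIRST[S]={a,b}  FIRST[A]={c}  FIRST[B]={a}  FIRST[C]={a,b,c}
[2]
  A via A→B: +{a}
  A via A→S: +{b}
  FIRST[S]={a,b}  FIRST[A]={a,b,c}  FIRST[B]={a}  FIRST[C]={a,b,c}
[3] done
  FIRST[S]={a,b}  FIRST[A]={a,b,c}  FIRST[B]={a}  FIRST[C]={a,b,c}

FIRST(C) = ["a", "b", "c"]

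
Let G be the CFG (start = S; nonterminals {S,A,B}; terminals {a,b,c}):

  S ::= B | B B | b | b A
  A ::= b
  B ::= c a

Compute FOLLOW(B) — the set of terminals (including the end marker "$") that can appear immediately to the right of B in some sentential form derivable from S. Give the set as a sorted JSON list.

Compute FIRST by fixpoint:
[1]
  A via A→b: +{b}
  B via B→c a: +{c}
  S via S→B: +{c}
  S via S→b: +{b}
  FIRST[S]={b,c}  FIRST[A]={b}  FIRST[B]={c}
[2] — fixpoint
  FIRST[S]={b,c}  FIRST[A]={b}  FIRST[B]={c}

FOLLOW sets:
FOLLOW(S) := {$}
round 1:
  S→B: FOLLOW(B) ⊇ FOLLOW(S) ⊇ {$}; new: +{$}
  S→B B: FOLLOW(B) ⊇ FIRST(B) = {c}; new: +{c}
  S→b A: FOLLOW(A) ⊇ FOLLOW(S) ⊇ {$}; new: +{$}
  FOLLOW[S]={$}  FOLLOW[A]={$}  FOLLOW[B]={$,c}
round 2: (no change)
  FOLLOW[S]={$}  FOLLOW[A]={$}  FOLLOW[B]={$,c}

FOLLOW(B) = ["$", "c"]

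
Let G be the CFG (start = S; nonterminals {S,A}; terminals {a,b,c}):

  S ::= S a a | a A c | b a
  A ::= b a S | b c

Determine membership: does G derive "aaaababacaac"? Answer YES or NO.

Convert to CNF:
  S -> S X4 | T0 T1 | T1 X5
  A -> T0 T2 | T0 X3
  T0 -> b
  T1 -> a
  T2 -> c
  X3 -> T1 S
  X4 -> T1 T1
  X5 -> A T2

CYK fill:
  cell(0,0) a: {T1}  orig:{}
  cell(1,1) a: {T1}  orig:{}
  cell(2,2) a: {T1}  orig:{}
  cell(3,3) a: {T1}  orig:{}
  cell(4,4) b: {T0}  orig:{}
  cell(5,5) a: {T1}  orig:{}
  cell(6,6) b: {T0}  orig:{}
  cell(7,7) a: {T1}  orig:{}
  cell(8,8) c: {T2}  orig:{}
  cell(9,9) a: {T1}  orig:{}
  cell(10,10) a: {T1}  orig:{}
  cell(11,11) c: {T2}  orig:{}
  cell(0,1) aa: {X4}  orig:{}
  cell(1,2) aa: {X4}  orig:{}
  cell(2,3) aa: {X4}  orig:{}
  cell(3,4) ab: ∅
  cell(4,5) ba: {S}
  cell(5,6) ab: ∅
  cell(6,7) ba: {S}
  cell(7,8) ac: ∅
  cell(8,9) ca: ∅
  cell(9,10) aa: {X4}  orig:{}
  cell(10,11) ac: ∅
  cell(0,2) aaa: ∅
  cell(1,3) aaa: ∅
  cell(2,4) aab: ∅
  cell(3,5) aba: {X3}  orig:{}
  cell(4,6) bab: ∅
  cell(5,7) aba: {X3}  orig:{}
  cell(6,8) bac: ∅
  cell(7,9) aca: ∅
  cell(8,10) caa: ∅
  cell(9,11) aac: ∅
  cell(0,3) aaaa: ∅
  cell(1,4) aaab: ∅
  cell(2,5) aaba: ∅
  cell(3,6) abab: ∅
  cell(4,7) baba: {A}
  cell(5,8) abac: ∅
  cell(6,9) baca: ∅
  cell(7,10) acaa: ∅
  cell(8,11) caac: ∅
  cell(0,4) aaaab: ∅
  cell(1,5) aaaba: ∅
  cell(2,6) aabab: ∅
  cell(3,7) ababa: ∅
  cell(4,8) babac: {X5}  orig:{}
  cell(5,9) abaca: ∅
  cell(6,10) bacaa: ∅
  cell(7,11) acaac: ∅
  cell(0,5) aaaaba: ∅
  cell(1,6) aaabab: ∅
  cell(2,7) aababa: ∅
  cell(3,8) ababac: {S}
  cell(4,9) babaca: ∅
  cell(5,10) abacaa: ∅
  cell(6,11) bacaac: ∅
  cell(0,6) aaaabab: ∅
  cell(1,7) aaababa: ∅
  cell(2,8) aababac: {X3}  orig:{}
  cell(3,9) ababaca: ∅
  cell(4,10) babacaa: ∅
  cell(5,11) abacaac: ∅
  cell(0,7) aaaababa: ∅
  cell(1,8) aaababac: ∅
  cell(2,9) aababaca: ∅
  cell(3,10) ababacaa: {S}
  cell(4,11) babacaac: ∅
  cell(0,8) aaaababac: ∅
  cell(1,9) aaababaca: ∅
  cell(2,10) aababacaa: {X3}  orig:{}
  cell(3,11) ababacaac: ∅
  cell(0,9) aaaababaca: ∅
  cell(1,10) aaababacaa: ∅
  cell(2,11) aababacaac: ∅
  cell(0,10) aaaababacaa: ∅
  cell(1,11) aaababacaac: ∅
  cell(0,11) aaaababacaac: ∅

S ∉ T[0,11] ⇒ NO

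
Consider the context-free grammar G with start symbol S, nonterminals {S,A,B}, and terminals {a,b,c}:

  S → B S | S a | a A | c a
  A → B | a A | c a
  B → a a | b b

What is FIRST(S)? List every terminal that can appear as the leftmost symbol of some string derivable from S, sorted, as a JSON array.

Compute FIRST by fixpoint:
pass 1:
  A via A→a A: +{a}
  A via A→c a: +{c}
  B via B→a a: +{a}
  B via B→b b: +{b}
  S via S→B S: +{a,b}
  S via S→c a: +{c}
  FIRST(S)={a,b,c}  FIRST(A)={a,c}  FIRST(B)={a,b}
pass 2:
  A via A→B: +{b}
  FIRST(S)={a,b,c}  FIRST(A)={a,b,c}  FIRST(B)={a,b}
pass 3: (stable)
  FIRST(S)={a,b,c}  FIRST(A)={a,b,c}  FIRST(B)={a,b}

FIRST(S) = ["a", "b", "c"]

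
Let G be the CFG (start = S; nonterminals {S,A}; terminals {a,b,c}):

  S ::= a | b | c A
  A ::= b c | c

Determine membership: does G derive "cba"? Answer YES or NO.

Convert to CNF:
  S -> T1 A | a | b
  A -> T0 T1 | c
  T0 -> b
  T1 -> c

CYK table (by increasing span):
  [0..0]={A,T1}  "c"  orig:{A}
  [1..1]={S,T0}  "b"  orig:{S}
  [2..2]={S}  "a"
  [0..1]=∅  "cb"
  [1..2]=∅  "ba"
  [0..2]=∅  "cba"

S ∉ T[0,2] ⇒ NO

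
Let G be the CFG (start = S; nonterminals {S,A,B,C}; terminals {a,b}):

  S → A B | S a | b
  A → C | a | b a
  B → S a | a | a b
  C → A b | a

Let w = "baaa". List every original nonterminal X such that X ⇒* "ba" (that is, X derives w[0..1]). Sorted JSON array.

Convert to CNF:
  S -> A B | S T1 | b
  A -> A T0 | T0 T1 | a
  B -> S T1 | T1 T0 | a
  C -> A T0 | a
  T0 -> b
  T1 -> a

Fill CYK table bottom-up — only the sub-triangle for w[0..1]:
  cell(0,0) b: {S,T0}  orig:{S}
  cell(1,1) a: {A,B,C,T1}  orig:{A,B,C}
  cell(0,1) ba: {A,B,S}

Original NTs in T[0,1] deriving "ba": ["A", "B", "S"]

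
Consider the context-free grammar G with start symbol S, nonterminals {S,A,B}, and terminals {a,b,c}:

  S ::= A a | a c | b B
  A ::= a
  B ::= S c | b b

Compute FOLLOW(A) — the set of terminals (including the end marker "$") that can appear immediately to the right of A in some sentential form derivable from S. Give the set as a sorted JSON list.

FIRST iteration:
[1]
  A via A→a: +{a}
  B via B→b b: +{b}
  S via S→A a: +{a}
  S via S→b B: +{b}
  S: {a,b}  A: {a}  B: {b}
[2]
  B via B→S c: +{a}
  S: {a,b}  A: {a}  B: {a,b}
[3] — fixpoint
  S: {a,b}  A: {a}  B: {a,b}

FOLLOW iteration:
seed FOLLOW(S) with $
round 1:
  B→S c: FOLLOW(S) ⊇ FIRST(c) = {c}; new: +{c}
  S→A a: FOLLOW(A) ⊇ FIRST(a) = {a}; new: +{a}
  S→b B: FOLLOW(B) ⊇ FOLLOW(S) ⊇ {$,c}; new: +{$,c}
  FOLLOW[S]={$,c}  FOLLOW[A]={a}  FOLLOW[B]={$,c}
round 2: (stable)
  FOLLOW[S]={$,c}  FOLLOW[A]={a}  FOLLOW[B]={$,c}

FOLLOW(A) = ["a"]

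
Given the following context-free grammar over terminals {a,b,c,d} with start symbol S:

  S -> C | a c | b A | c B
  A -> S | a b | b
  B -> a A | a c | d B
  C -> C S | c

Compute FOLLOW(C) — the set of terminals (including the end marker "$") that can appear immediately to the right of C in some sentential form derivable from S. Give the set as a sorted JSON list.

FIRST sets, iterate to fixpoint:
[1]
  A via A→a b: +{a}
  A via A→b: +{b}
  B via B→a A: +{a}
  B via B→d B: +{d}
  C via C→c: +{c}
  S via S→C: +{c}
  S via S→a c: +{a}
  S via S→b A: +{b}
  S: {a,b,c}  A: {a,b}  B: {a,d}  C: {c}
[2]
  A via A→S: +{c}
  S: {a,b,c}  A: {a,b,c}  B: {a,d}  C: {c}
[3] — fixpoint
  S: {a,b,c}  A: {a,b,c}  B: {a,d}  C: {c}

FOLLOW sets:
seed FOLLOW(S) with $
iter 1:
  C→C S: FOLLOW(C) ⊇ FIRST(S) = {a,b,c}; new: +{a,b,c}
  C→C S: FOLLOW(S) ⊇ FOLLOW(C) ⊇ {a,b,c}; new: +{a,b,c}
  S→C: FOLLOW(C) ⊇ FOLLOW(S) ⊇ {$,a,b,c}; new: +{$}
  S→b A: FOLLOW(A) ⊇ FOLLOW(S) ⊇ {$,a,b,c}; new: +{$,a,b,c}
  S→c B: FOLLOW(B) ⊇ FOLLOW(S) ⊇ {$,a,b,c}; new: +{$,a,b,c}
  FOLLOW(S)={$,a,b,c}  FOLLOW(A)={$,a,b,c}  FOLLOW(B)={$,a,b,c}  FOLLOW(C)={$,a,b,c}
iter 2: done
  FOLLOW(S)={$,a,b,c}  FOLLOW(A)={$,a,b,c}  FOLLOW(B)={$,a,b,c}  FOLLOW(C)={$,a,b,c}

FOLLOW(C) = ["$", "a", "b", "c"]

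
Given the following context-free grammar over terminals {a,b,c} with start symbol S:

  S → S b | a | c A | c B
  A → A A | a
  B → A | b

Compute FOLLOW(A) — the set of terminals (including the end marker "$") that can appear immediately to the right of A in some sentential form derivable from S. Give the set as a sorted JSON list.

FIRST iteration:
iter 1:
  A via A→a: +{a}
  B via B→A: +{a}
  B via B→b: +{b}
  S via S→a: +{a}
  S via S→c A: +{c}
  FIRST(S)={a,c}  FIRST(A)={a}  FIRST(B)={a,b}
iter 2: — fixpoint
  FIRST(S)={a,c}  FIRST(A)={a}  FIRST(B)={a,b}

Compute FOLLOW by fixpoint:
initialize: $ ∈ FOLLOW(S)
round 1:
  A→A A: FOLLOW(A) ⊇ FIRST(A) = {a}; new: +{a}
  S→S b: FOLLOW(S) ⊇ FIRST(b) = {b}; new: +{b}
  S→c A: FOLLOW(A) ⊇ FOLLOW(S) ⊇ {$,b}; new: +{$,b}
  S→c B: FOLLOW(B) ⊇ FOLLOW(S) ⊇ {$,b}; new: +{$,b}
  FOLLOW(S)={$,b}  FOLLOW(A)={$,a,b}  FOLLOW(B)={$,b}
round 2: (no change)
  FOLLOW(S)={$,b}  FOLLOW(A)={$,a,b}  FOLLOW(B)={$,b}

FOLLOW(A) = ["$", "a", "b"]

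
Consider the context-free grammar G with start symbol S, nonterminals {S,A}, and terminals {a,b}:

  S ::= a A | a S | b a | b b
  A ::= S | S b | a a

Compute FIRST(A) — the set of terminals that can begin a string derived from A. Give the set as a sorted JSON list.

FIRST iteration:
iter 1:
  A via A→a a: +{a}
  S via S→a A: +{a}
  S via S→b a: +{b}
  FIRST(S)={a,b}  FIRST(A)={a}
iter 2:
  A via A→S: +{b}
  FIRST(S)={a,b}  FIRST(A)={a,b}
iter 3: — fixpoint
  FIRST(S)={a,b}  FIRST(A)={a,b}

FIRST(A) = ["a", "b"]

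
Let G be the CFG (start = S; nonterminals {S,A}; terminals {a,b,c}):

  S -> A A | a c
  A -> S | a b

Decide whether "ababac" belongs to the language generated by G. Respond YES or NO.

Convert to CNF:
  S -> A A | T0 T2
  A -> A A | T0 T1 | T0 T2
  T0 -> a
  T1 -> b
  T2 -> c

CYK fill:
  cell(0,0) a: {T0}  orig:{}
  cell(1,1) b: {T1}  orig:{}
  cell(2,2) a: {T0}  orig:{}
  cell(3,3) b: {T1}  orig:{}
  cell(4,4) a: {T0}  orig:{}
  cell(5,5) c: {T2}  orig:{}
  cell(0,1) ab: {A}
  cell(1,2) ba: ∅
  cell(2,3) ab: {A}
  cell(3,4) ba: ∅
  cell(4,5) ac: {A,S}
  cell(0,2) aba: ∅
  cell(1,3) bab: ∅
  cell(2,4) aba: ∅
  cell(3,5) bac: ∅
  cell(0,3) abab: {A,S}
  cell(1,4) baba: ∅
  cell(2,5) abac: {A,S}
  cell(0,4) ababa: ∅
  cell(1,5) babac: ∅
  cell(0,5) ababac: {A,S}

S ∈ T[0,5] ⇒ YES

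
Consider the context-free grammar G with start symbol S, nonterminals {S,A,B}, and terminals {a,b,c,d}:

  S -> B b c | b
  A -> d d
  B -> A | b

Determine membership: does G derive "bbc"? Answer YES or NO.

CNF form of G:
  S -> B X3 | b
  A -> T0 T0
  B -> T0 T0 | b
  T0 -> d
  T1 -> b
  T2 -> c
  X3 -> T1 T2

CYK fill:
  [0..0]={B,S,T1}  "b"  orig:{B,S}
  [1..1]={B,S,T1}  "b"  orig:{B,S}
  [2..2]={T2}  "c"  orig:{}
  [0..1]=∅  "bb"
  [1..2]={X3}  "bc"  orig:{}
  [0..2]={S}  "bbc"

S ∈ T[0,2] ⇒ YES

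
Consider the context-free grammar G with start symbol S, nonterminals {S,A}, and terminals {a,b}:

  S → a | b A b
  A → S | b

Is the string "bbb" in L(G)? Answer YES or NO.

CNF form of G:
  S -> T0 X2 | a
  A -> T0 X1 | a | b
  T0 -> b
  X1 -> A T0
  X2 -> A T0

CYK fill:
  cell(0,0) b: {A,T0}  orig:{A}
  cell(1,1) b: {A,T0}  orig:{A}
  cell(2,2) b: {A,T0}  orig:{A}
  cell(0,1) bb: {X1,X2}  orig:{}
  cell(1,2) bb: {X1,X2}  orig:{}
  cell(0,2) bbb: {A,S}

S ∈ T[0,2] ⇒ YES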